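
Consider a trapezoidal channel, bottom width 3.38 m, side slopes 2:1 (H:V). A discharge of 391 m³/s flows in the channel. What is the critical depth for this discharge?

y_c = 5.23 m

At critical depth, Q² T / (g A³) = 1, i.e. A³/T = Q²/g = 391²/9.81 = 15580.
Trying y = 4.21 m: A³/T = 6063 — too small.
Trying y = 6.56 m: A³/T = 42810 — too large.
Trying y = 5.23 m: A³/T = 15610 — close enough.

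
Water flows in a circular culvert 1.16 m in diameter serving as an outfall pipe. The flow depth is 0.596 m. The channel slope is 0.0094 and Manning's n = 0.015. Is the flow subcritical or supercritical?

For a circular section of diameter D = 1.16 m at depth y = 0.596 m, the central angle is θ = 2 arccos(1 − 2y/D) = 3.197 rad. Then A = (D²/8)(θ − sin θ) = 0.547 m² and P = Dθ/2 = 1.854 m.
Hydraulic radius R = A/P = 0.547/1.854 = 0.295 m.
V = (1/n) R^(2/3) √S = (1/0.015) × 0.295^(2/3) × √0.0094 = 2.864 m/s. Hydraulic depth D_h = A/T = 0.547/1.16 = 0.4717 m.
Froude number Fr = V/√(g·D_h) = 2.864/√(9.81×0.4717) = 1.33, which is greater than 1, so the flow is supercritical.

supercritical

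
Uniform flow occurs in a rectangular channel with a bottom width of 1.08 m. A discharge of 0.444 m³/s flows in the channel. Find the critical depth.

y_c = 0.258 m

For a rectangular channel, critical depth y_c = (q²/g)^(1/3) where q = Q/b = 0.444/1.08 = 0.4111 m²/s.
So y_c = (0.4111²/9.81)^(1/3) = 0.258 m.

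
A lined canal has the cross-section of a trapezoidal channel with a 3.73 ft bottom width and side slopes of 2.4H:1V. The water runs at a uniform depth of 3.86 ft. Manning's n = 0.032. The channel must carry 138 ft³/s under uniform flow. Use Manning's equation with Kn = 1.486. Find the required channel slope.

With bottom width b = 3.73 ft and side slope z = 2.4: A = (b + zy)y = (3.73 + 2.4×3.86)×3.86 = 50.16 ft²; P = b + 2y√(1+z²) = 3.73 + 2×3.86×2.6 = 23.8 ft.
Hydraulic radius R = A/P = 50.16/23.8 = 2.107 ft.
From Manning's equation, S = [nQ / (1.486 A R^(2/3))]² = [0.032 × 138 / (1.486 × 50.16 × 2.107^(2/3))]² = 0.0013.

S = 0.0013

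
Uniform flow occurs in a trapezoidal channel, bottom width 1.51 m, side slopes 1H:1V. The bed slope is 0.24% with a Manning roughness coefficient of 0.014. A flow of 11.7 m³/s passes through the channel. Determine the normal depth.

y_n = 1.4 m

Manning's equation rearranged: A R^(2/3) = nQ / (1·√S) = 0.014 × 11.7 / (√0.0024) = 3.344.
Trying y = 1.57 m: A R^(2/3) = 4.211 — too large.
Trying y = 1.03 m: A R^(2/3) = 1.843 — too small.
Trying y = 1.4 m: A R^(2/3) = 3.348 — close enough.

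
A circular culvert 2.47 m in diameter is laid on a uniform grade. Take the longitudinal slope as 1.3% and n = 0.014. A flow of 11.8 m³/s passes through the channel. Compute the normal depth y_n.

y_n = 1.11 m

Manning's equation rearranged: A R^(2/3) = nQ / (1·√S) = 0.014 × 11.8 / (√0.013) = 1.449.
At y = 0.966 m: A R^(2/3) = 1.124 — short.
At y = 1.39 m: A R^(2/3) = 2.112 — over.
At y = 1.11 m: A R^(2/3) = 1.444 — ≈ 1.449.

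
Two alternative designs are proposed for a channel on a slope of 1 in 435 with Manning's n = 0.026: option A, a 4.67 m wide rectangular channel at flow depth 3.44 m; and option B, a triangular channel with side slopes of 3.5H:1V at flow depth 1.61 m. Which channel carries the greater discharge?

channel A

Channel A: Flow area A = b·y = 4.67 × 3.44 = 16.06 m². Wetted perimeter P = b + 2y = 4.67 + 2×3.44 = 11.55 m. Hydraulic radius R = A/P = 16.06/11.55 = 1.391 m. Q_A = (1/0.026)·16.06·1.391^(2/3)·√0.002299 = 36.91 m³/s.
Channel B: For a triangular section with side slope z = 3.5: A = zy² = 3.5×1.61² = 9.072 m²; P = 2y√(1+z²) = 2×1.61×3.64 = 11.72 m. Hydraulic radius R = A/P = 9.072/11.72 = 0.774 m. Q_B = (1/0.026)·9.072·0.774^(2/3)·√0.002299 = 14.1 m³/s.
Q_A = 36.91 m³/s vs Q_B = 14.1 m³/s, so channel A carries more.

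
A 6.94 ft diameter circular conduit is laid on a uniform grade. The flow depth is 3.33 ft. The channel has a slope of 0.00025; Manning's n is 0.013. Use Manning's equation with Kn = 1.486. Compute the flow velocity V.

V = 2.56 ft/s

For a circular section of diameter D = 6.94 ft at depth y = 3.33 ft, the central angle is θ = 2 arccos(1 − 2y/D) = 3.061 rad. Then A = (D²/8)(θ − sin θ) = 17.94 ft² and P = Dθ/2 = 10.62 ft.
Hydraulic radius R = A/P = 17.94/10.62 = 1.689 ft.
From Manning's equation, V = (1.486/n) R^(2/3) S^(1/2) = (1.486/0.013) × 1.689^(2/3) × 0.00025^(1/2) = 2.56 ft/s.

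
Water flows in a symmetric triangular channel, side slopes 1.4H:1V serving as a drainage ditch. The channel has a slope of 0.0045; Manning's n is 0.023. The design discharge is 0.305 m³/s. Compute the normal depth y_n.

y_n = 0.473 m

Manning's equation rearranged: A R^(2/3) = nQ / (1·√S) = 0.023 × 0.305 / (√0.0045) = 0.1046.
Try y = 0.541 m: A R^(2/3) = 0.1494 — over.
Try y = 0.344 m: A R^(2/3) = 0.04466 — short.
Try y = 0.473 m: A R^(2/3) = 0.1044 — matches.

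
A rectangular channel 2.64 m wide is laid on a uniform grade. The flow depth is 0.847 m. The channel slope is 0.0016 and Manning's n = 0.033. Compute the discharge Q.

Q = 1.74 m³/s

Flow area A = b·y = 2.64 × 0.847 = 2.236 m². Wetted perimeter P = b + 2y = 2.64 + 2×0.847 = 4.334 m.
Hydraulic radius R = A/P = 2.236/4.334 = 0.5159 m.
Manning's equation: Q = (1/n) A R^(2/3) S^(1/2) = (1/0.033) × 2.236 × 0.5159^(2/3) × 0.0016^(1/2) = 1.74 m³/s.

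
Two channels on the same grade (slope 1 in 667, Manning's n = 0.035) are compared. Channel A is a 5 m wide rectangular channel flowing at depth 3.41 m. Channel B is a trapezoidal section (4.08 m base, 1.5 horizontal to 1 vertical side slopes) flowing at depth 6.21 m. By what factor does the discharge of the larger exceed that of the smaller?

Channel A: Flow area A = b·y = 5 × 3.41 = 17.05 m². Wetted perimeter P = b + 2y = 5 + 2×3.41 = 11.82 m. Hydraulic radius R = A/P = 17.05/11.82 = 1.442 m. Q_A = (1/0.035)·17.05·1.442^(2/3)·√0.001499 = 24.08 m³/s.
Channel B: With bottom width b = 4.08 m and side slope z = 1.5: A = (b + zy)y = (4.08 + 1.5×6.21)×6.21 = 83.18 m²; P = b + 2y√(1+z²) = 4.08 + 2×6.21×1.803 = 26.47 m. Hydraulic radius R = A/P = 83.18/26.47 = 3.142 m. Q_B = (1/0.035)·83.18·3.142^(2/3)·√0.001499 = 197.4 m³/s.
The larger discharge is 197.4 m³/s and the smaller is 24.08 m³/s; the ratio is 8.2.

8.2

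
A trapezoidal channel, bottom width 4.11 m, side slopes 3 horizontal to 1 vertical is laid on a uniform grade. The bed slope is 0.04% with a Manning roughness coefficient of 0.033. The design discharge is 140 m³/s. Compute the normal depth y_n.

Manning's equation rearranged: A R^(2/3) = nQ / (1·√S) = 0.033 × 140 / (√0.0004) = 231.
At y = 6.77 m: A R^(2/3) = 382.8 — over.
At y = 4.73 m: A R^(2/3) = 161.3 — short.
At y = 5.5 m: A R^(2/3) = 231.3 — matches.

y_n = 5.5 m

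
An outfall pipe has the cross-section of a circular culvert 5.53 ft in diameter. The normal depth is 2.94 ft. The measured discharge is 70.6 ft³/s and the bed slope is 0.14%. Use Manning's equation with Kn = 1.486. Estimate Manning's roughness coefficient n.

n = 0.013

For a circular section of diameter D = 5.53 ft at depth y = 2.94 ft, the central angle is θ = 2 arccos(1 − 2y/D) = 3.268 rad. Then A = (D²/8)(θ − sin θ) = 12.98 ft² and P = Dθ/2 = 9.037 ft.
Hydraulic radius R = A/P = 12.98/9.037 = 1.436 ft.
Rearranging Manning's equation: n = (1.486/Q) A R^(2/3) S^(1/2) = (1.486/70.6) × 12.98 × 1.436^(2/3) × √0.0014 = 0.013.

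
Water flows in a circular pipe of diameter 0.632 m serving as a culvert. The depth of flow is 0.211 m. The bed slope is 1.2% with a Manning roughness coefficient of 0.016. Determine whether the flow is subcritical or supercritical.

supercritical

For a circular section of diameter D = 0.632 m at depth y = 0.211 m, the central angle is θ = 2 arccos(1 − 2y/D) = 2.464 rad. Then A = (D²/8)(θ − sin θ) = 0.09174 m² and P = Dθ/2 = 0.7787 m.
Hydraulic radius R = A/P = 0.09174/0.7787 = 0.1178 m.
V = (1/n) R^(2/3) √S = (1/0.016) × 0.1178^(2/3) × √0.012 = 1.645 m/s. Hydraulic depth D_h = A/T = 0.09174/0.5961 = 0.1539 m.
Froude number Fr = V/√(g·D_h) = 1.645/√(9.81×0.1539) = 1.34, which is greater than 1, so the flow is supercritical.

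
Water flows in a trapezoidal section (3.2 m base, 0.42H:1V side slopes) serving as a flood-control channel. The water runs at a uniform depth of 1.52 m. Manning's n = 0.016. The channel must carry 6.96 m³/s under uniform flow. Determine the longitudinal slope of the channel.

With bottom width b = 3.2 m and side slope z = 0.42: A = (b + zy)y = (3.2 + 0.42×1.52)×1.52 = 5.834 m²; P = b + 2y√(1+z²) = 3.2 + 2×1.52×1.085 = 6.497 m.
Hydraulic radius R = A/P = 5.834/6.497 = 0.898 m.
From Manning's equation, S = [nQ / (1 A R^(2/3))]² = [0.016 × 6.96 / (1 × 5.834 × 0.898^(2/3))]² = 0.000421.

S = 0.000421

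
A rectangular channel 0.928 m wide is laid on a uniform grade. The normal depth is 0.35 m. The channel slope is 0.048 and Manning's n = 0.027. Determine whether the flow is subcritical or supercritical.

supercritical

Flow area A = b·y = 0.928 × 0.35 = 0.3248 m². Wetted perimeter P = b + 2y = 0.928 + 2×0.35 = 1.628 m.
Hydraulic radius R = A/P = 0.3248/1.628 = 0.1995 m.
V = (1/n) R^(2/3) √S = (1/0.027) × 0.1995^(2/3) × √0.048 = 2.771 m/s. Hydraulic depth D_h = A/T = 0.3248/0.928 = 0.35 m.
Froude number Fr = V/√(g·D_h) = 2.771/√(9.81×0.35) = 1.5, which is greater than 1, so the flow is supercritical.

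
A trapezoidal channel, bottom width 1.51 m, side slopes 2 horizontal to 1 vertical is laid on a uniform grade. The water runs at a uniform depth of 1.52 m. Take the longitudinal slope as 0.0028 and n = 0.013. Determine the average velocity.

With bottom width b = 1.51 m and side slope z = 2: A = (b + zy)y = (1.51 + 2×1.52)×1.52 = 6.916 m²; P = b + 2y√(1+z²) = 1.51 + 2×1.52×2.236 = 8.308 m.
Hydraulic radius R = A/P = 6.916/8.308 = 0.8325 m.
From Manning's equation, V = (1/n) R^(2/3) S^(1/2) = (1/0.013) × 0.8325^(2/3) × 0.0028^(1/2) = 3.6 m/s.

V = 3.6 m/s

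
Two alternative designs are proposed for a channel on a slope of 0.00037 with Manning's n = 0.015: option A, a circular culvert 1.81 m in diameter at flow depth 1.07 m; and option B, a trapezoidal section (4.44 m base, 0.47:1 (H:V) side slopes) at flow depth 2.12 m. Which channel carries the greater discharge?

channel B

Channel A: For a circular section of diameter D = 1.81 m at depth y = 1.07 m, the central angle is θ = 2 arccos(1 − 2y/D) = 3.508 rad. Then A = (D²/8)(θ − sin θ) = 1.584 m² and P = Dθ/2 = 3.175 m. Hydraulic radius R = A/P = 1.584/3.175 = 0.4987 m. Q_A = (1/0.015)·1.584·0.4987^(2/3)·√0.00037 = 1.277 m³/s.
Channel B: With bottom width b = 4.44 m and side slope z = 0.47: A = (b + zy)y = (4.44 + 0.47×2.12)×2.12 = 11.53 m²; P = b + 2y√(1+z²) = 4.44 + 2×2.12×1.105 = 9.125 m. Hydraulic radius R = A/P = 11.53/9.125 = 1.263 m. Q_B = (1/0.015)·11.53·1.263^(2/3)·√0.00037 = 17.27 m³/s.
Q_A = 1.277 m³/s vs Q_B = 17.27 m³/s, so channel B carries more.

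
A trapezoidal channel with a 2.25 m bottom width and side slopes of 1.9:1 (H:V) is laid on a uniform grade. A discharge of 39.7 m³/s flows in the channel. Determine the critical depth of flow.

At critical depth, Q² T / (g A³) = 1, i.e. A³/T = Q²/g = 39.7²/9.81 = 160.7.
Trying y = 2.24 m: A³/T = 287.6 — high.
Trying y = 1.7 m: A³/T = 92.83 — low.
Trying y = 1.95 m: A³/T = 162.1 — matches.

y_c = 1.95 m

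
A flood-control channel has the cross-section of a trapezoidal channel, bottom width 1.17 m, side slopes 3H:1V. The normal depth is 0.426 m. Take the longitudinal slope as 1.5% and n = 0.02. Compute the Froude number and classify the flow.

With bottom width b = 1.17 m and side slope z = 3: A = (b + zy)y = (1.17 + 3×0.426)×0.426 = 1.043 m²; P = b + 2y√(1+z²) = 1.17 + 2×0.426×3.162 = 3.864 m.
Hydraulic radius R = A/P = 1.043/3.864 = 0.2699 m.
V = (1/n) R^(2/3) √S = (1/0.02) × 0.2699^(2/3) × √0.015 = 2.557 m/s. Hydraulic depth D_h = A/T = 1.043/3.726 = 0.2799 m.
Froude number Fr = V/√(g·D_h) = 2.557/√(9.81×0.2799) = 1.54, which is greater than 1, so the flow is supercritical.

supercritical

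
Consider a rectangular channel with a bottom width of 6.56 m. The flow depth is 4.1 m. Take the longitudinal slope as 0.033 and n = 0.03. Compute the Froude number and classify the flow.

Flow area A = b·y = 6.56 × 4.1 = 26.9 m². Wetted perimeter P = b + 2y = 6.56 + 2×4.1 = 14.76 m.
Hydraulic radius R = A/P = 26.9/14.76 = 1.822 m.
V = (1/n) R^(2/3) √S = (1/0.03) × 1.822^(2/3) × √0.033 = 9.034 m/s. Hydraulic depth D_h = A/T = 26.9/6.56 = 4.1 m.
Froude number Fr = V/√(g·D_h) = 9.034/√(9.81×4.1) = 1.42, which is greater than 1, so the flow is supercritical.

supercritical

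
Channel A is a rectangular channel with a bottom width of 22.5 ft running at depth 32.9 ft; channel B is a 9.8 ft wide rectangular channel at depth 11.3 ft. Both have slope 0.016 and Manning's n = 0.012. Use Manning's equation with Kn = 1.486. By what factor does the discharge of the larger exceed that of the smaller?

Channel A: Flow area A = b·y = 22.5 × 32.9 = 740.2 ft². Wetted perimeter P = b + 2y = 22.5 + 2×32.9 = 88.3 ft. Hydraulic radius R = A/P = 740.2/88.3 = 8.383 ft. Q_A = (1.486/0.012)·740.2·8.383^(2/3)·√0.016 = 47850 ft³/s.
Channel B: Flow area A = b·y = 9.8 × 11.3 = 110.7 ft². Wetted perimeter P = b + 2y = 9.8 + 2×11.3 = 32.4 ft. Hydraulic radius R = A/P = 110.7/32.4 = 3.418 ft. Q_B = (1.486/0.012)·110.7·3.418^(2/3)·√0.016 = 3936 ft³/s.
The larger discharge is 47850 ft³/s and the smaller is 3936 ft³/s; the ratio is 12.2.

12.2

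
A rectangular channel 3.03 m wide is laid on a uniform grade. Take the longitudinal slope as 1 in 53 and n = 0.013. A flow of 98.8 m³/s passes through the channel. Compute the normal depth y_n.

y_n = 3.06 m

Manning's equation rearranged: A R^(2/3) = nQ / (1·√S) = 0.013 × 98.8 / (√0.01887) = 9.351.
Trying y = 2.15 m: A R^(2/3) = 6.022 — short.
Trying y = 3.51 m: A R^(2/3) = 11.04 — over.
Trying y = 3.06 m: A R^(2/3) = 9.354 — close enough.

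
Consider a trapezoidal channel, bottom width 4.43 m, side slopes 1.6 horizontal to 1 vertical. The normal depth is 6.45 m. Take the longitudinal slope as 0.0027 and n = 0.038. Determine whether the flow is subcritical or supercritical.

subcritical

With bottom width b = 4.43 m and side slope z = 1.6: A = (b + zy)y = (4.43 + 1.6×6.45)×6.45 = 95.14 m²; P = b + 2y√(1+z²) = 4.43 + 2×6.45×1.887 = 28.77 m.
Hydraulic radius R = A/P = 95.14/28.77 = 3.307 m.
V = (1/n) R^(2/3) √S = (1/0.038) × 3.307^(2/3) × √0.0027 = 3.035 m/s. Hydraulic depth D_h = A/T = 95.14/25.07 = 3.795 m.
Froude number Fr = V/√(g·D_h) = 3.035/√(9.81×3.795) = 0.497, which is less than 1, so the flow is subcritical.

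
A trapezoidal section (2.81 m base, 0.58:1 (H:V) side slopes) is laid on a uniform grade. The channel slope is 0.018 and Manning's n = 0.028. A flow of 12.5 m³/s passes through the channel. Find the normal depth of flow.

y_n = 1.01 m

Manning's equation rearranged: A R^(2/3) = nQ / (1·√S) = 0.028 × 12.5 / (√0.018) = 2.609.
Trying y = 0.696 m: A R^(2/3) = 1.421 — short.
Trying y = 1.26 m: A R^(2/3) = 3.779 — over.
Trying y = 1.01 m: A R^(2/3) = 2.617 — close enough.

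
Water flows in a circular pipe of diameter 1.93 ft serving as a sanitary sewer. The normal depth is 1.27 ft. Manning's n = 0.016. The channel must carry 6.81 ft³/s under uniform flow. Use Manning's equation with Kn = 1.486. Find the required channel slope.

For a circular section of diameter D = 1.93 ft at depth y = 1.27 ft, the central angle is θ = 2 arccos(1 − 2y/D) = 3.785 rad. Then A = (D²/8)(θ − sin θ) = 2.041 ft² and P = Dθ/2 = 3.652 ft.
Hydraulic radius R = A/P = 2.041/3.652 = 0.559 ft.
From Manning's equation, S = [nQ / (1.486 A R^(2/3))]² = [0.016 × 6.81 / (1.486 × 2.041 × 0.559^(2/3))]² = 0.0028.

S = 0.0028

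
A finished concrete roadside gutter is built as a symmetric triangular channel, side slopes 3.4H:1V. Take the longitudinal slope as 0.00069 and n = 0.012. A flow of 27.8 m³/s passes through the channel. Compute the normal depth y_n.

y_n = 1.97 m

Manning's equation rearranged: A R^(2/3) = nQ / (1·√S) = 0.012 × 27.8 / (√0.00069) = 12.7.
Trying y = 1.72 m: A R^(2/3) = 8.848 — low.
Trying y = 2.44 m: A R^(2/3) = 22.48 — high.
Trying y = 1.97 m: A R^(2/3) = 12.71 — ≈ 12.7.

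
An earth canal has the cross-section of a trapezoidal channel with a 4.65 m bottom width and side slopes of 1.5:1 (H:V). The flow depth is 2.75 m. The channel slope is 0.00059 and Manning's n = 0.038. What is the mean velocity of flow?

With bottom width b = 4.65 m and side slope z = 1.5: A = (b + zy)y = (4.65 + 1.5×2.75)×2.75 = 24.13 m²; P = b + 2y√(1+z²) = 4.65 + 2×2.75×1.803 = 14.57 m.
Hydraulic radius R = A/P = 24.13/14.57 = 1.657 m.
From Manning's equation, V = (1/n) R^(2/3) S^(1/2) = (1/0.038) × 1.657^(2/3) × 0.00059^(1/2) = 0.895 m/s.

V = 0.895 m/s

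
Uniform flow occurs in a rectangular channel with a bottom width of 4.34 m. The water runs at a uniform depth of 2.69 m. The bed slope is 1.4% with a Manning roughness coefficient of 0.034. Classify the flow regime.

Flow area A = b·y = 4.34 × 2.69 = 11.67 m². Wetted perimeter P = b + 2y = 4.34 + 2×2.69 = 9.72 m.
Hydraulic radius R = A/P = 11.67/9.72 = 1.201 m.
V = (1/n) R^(2/3) √S = (1/0.034) × 1.201^(2/3) × √0.014 = 3.932 m/s. Hydraulic depth D_h = A/T = 11.67/4.34 = 2.69 m.
Froude number Fr = V/√(g·D_h) = 3.932/√(9.81×2.69) = 0.765, which is less than 1, so the flow is subcritical.

subcritical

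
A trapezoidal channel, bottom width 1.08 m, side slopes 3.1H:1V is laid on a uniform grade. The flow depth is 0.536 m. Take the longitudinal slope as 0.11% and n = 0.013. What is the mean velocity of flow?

V = 1.2 m/s

With bottom width b = 1.08 m and side slope z = 3.1: A = (b + zy)y = (1.08 + 3.1×0.536)×0.536 = 1.469 m²; P = b + 2y√(1+z²) = 1.08 + 2×0.536×3.257 = 4.572 m.
Hydraulic radius R = A/P = 1.469/4.572 = 0.3214 m.
From Manning's equation, V = (1/n) R^(2/3) S^(1/2) = (1/0.013) × 0.3214^(2/3) × 0.0011^(1/2) = 1.2 m/s.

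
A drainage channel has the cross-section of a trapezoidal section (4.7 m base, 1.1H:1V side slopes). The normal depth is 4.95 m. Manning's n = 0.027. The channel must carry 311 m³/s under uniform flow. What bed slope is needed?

S = 0.00788

With bottom width b = 4.7 m and side slope z = 1.1: A = (b + zy)y = (4.7 + 1.1×4.95)×4.95 = 50.22 m²; P = b + 2y√(1+z²) = 4.7 + 2×4.95×1.487 = 19.42 m.
Hydraulic radius R = A/P = 50.22/19.42 = 2.586 m.
From Manning's equation, S = [nQ / (1 A R^(2/3))]² = [0.027 × 311 / (1 × 50.22 × 2.586^(2/3))]² = 0.00788.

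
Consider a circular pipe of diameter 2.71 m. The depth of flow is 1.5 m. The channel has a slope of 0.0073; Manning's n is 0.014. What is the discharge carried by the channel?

For a circular section of diameter D = 2.71 m at depth y = 1.5 m, the central angle is θ = 2 arccos(1 − 2y/D) = 3.356 rad. Then A = (D²/8)(θ − sin θ) = 3.276 m² and P = Dθ/2 = 4.547 m.
Hydraulic radius R = A/P = 3.276/4.547 = 0.7205 m.
Manning's equation: Q = (1/n) A R^(2/3) S^(1/2) = (1/0.014) × 3.276 × 0.7205^(2/3) × 0.0073^(1/2) = 16.1 m³/s.

Q = 16.1 m³/s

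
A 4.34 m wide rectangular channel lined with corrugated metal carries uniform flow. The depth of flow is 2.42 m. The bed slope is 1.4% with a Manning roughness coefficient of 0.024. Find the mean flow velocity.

V = 5.39 m/s

Flow area A = b·y = 4.34 × 2.42 = 10.5 m². Wetted perimeter P = b + 2y = 4.34 + 2×2.42 = 9.18 m.
Hydraulic radius R = A/P = 10.5/9.18 = 1.144 m.
From Manning's equation, V = (1/n) R^(2/3) S^(1/2) = (1/0.024) × 1.144^(2/3) × 0.014^(1/2) = 5.39 m/s.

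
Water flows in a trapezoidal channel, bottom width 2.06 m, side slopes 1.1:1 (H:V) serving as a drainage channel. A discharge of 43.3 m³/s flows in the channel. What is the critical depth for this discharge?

At critical depth, Q² T / (g A³) = 1, i.e. A³/T = Q²/g = 43.3²/9.81 = 191.1.
Trying y = 2.72 m: A³/T = 322.6 — over.
Trying y = 1.76 m: A³/T = 58.64 — short.
Trying y = 2.39 m: A³/T = 192.3 — ≈ 191.1.

y_c = 2.39 m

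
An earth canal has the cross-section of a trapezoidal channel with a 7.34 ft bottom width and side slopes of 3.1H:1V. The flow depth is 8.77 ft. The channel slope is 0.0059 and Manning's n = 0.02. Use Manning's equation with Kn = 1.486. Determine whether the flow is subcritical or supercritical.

With bottom width b = 7.34 ft and side slope z = 3.1: A = (b + zy)y = (7.34 + 3.1×8.77)×8.77 = 302.8 ft²; P = b + 2y√(1+z²) = 7.34 + 2×8.77×3.257 = 64.47 ft.
Hydraulic radius R = A/P = 302.8/64.47 = 4.697 ft.
V = (1.486/n) R^(2/3) √S = (1.486/0.02) × 4.697^(2/3) × √0.0059 = 16.01 ft/s. Hydraulic depth D_h = A/T = 302.8/61.71 = 4.907 ft.
Froude number Fr = V/√(g·D_h) = 16.01/√(32.2×4.907) = 1.27, which is greater than 1, so the flow is supercritical.

supercritical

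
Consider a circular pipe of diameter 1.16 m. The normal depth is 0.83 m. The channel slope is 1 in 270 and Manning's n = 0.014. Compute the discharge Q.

Q = 1.73 m³/s

For a circular section of diameter D = 1.16 m at depth y = 0.83 m, the central angle is θ = 2 arccos(1 − 2y/D) = 4.033 rad. Then A = (D²/8)(θ − sin θ) = 0.8092 m² and P = Dθ/2 = 2.339 m.
Hydraulic radius R = A/P = 0.8092/2.339 = 0.3459 m.
Manning's equation: Q = (1/n) A R^(2/3) S^(1/2) = (1/0.014) × 0.8092 × 0.3459^(2/3) × 0.003704^(1/2) = 1.73 m³/s.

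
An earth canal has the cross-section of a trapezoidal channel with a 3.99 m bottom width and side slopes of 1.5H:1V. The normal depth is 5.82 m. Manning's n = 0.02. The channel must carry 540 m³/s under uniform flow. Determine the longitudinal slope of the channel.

S = 0.005

With bottom width b = 3.99 m and side slope z = 1.5: A = (b + zy)y = (3.99 + 1.5×5.82)×5.82 = 74.03 m²; P = b + 2y√(1+z²) = 3.99 + 2×5.82×1.803 = 24.97 m.
Hydraulic radius R = A/P = 74.03/24.97 = 2.964 m.
From Manning's equation, S = [nQ / (1 A R^(2/3))]² = [0.02 × 540 / (1 × 74.03 × 2.964^(2/3))]² = 0.005.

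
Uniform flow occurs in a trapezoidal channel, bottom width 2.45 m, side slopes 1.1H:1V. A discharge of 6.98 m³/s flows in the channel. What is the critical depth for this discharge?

y_c = 0.824 m

At critical depth, Q² T / (g A³) = 1, i.e. A³/T = Q²/g = 6.98²/9.81 = 4.966.
At y = 1.01 m: A³/T = 9.958 — high.
At y = 0.593 m: A³/T = 1.658 — low.
At y = 0.824 m: A³/T = 4.963 — matches.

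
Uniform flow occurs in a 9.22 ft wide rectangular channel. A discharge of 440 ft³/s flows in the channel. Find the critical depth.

For a rectangular channel, critical depth y_c = (q²/g)^(1/3) where q = Q/b = 440/9.22 = 47.72 ft²/s.
So y_c = (47.72²/32.2)^(1/3) = 4.14 ft.

y_c = 4.14 ft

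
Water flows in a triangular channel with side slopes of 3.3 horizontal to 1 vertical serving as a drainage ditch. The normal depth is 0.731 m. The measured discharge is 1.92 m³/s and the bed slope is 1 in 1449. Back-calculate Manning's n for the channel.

For a triangular section with side slope z = 3.3: A = zy² = 3.3×0.731² = 1.763 m²; P = 2y√(1+z²) = 2×0.731×3.448 = 5.041 m.
Hydraulic radius R = A/P = 1.763/5.041 = 0.3498 m.
Rearranging Manning's equation: n = (1/Q) A R^(2/3) S^(1/2) = (1/1.92) × 1.763 × 0.3498^(2/3) × √0.0006901 = 0.012.

n = 0.012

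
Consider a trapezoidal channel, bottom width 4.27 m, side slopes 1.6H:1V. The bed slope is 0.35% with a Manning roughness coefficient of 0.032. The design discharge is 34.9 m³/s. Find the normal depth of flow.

Manning's equation rearranged: A R^(2/3) = nQ / (1·√S) = 0.032 × 34.9 / (√0.0035) = 18.88.
At y = 1.47 m: A R^(2/3) = 9.68 — too small.
At y = 2.37 m: A R^(2/3) = 24.43 — too large.
At y = 2.08 m: A R^(2/3) = 18.86 — ≈ 18.88.

y_n = 2.08 m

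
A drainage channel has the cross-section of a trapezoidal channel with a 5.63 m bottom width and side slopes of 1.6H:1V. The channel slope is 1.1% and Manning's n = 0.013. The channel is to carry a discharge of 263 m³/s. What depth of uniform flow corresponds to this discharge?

Manning's equation rearranged: A R^(2/3) = nQ / (1·√S) = 0.013 × 263 / (√0.011) = 32.6.
At y = 3.11 m: A R^(2/3) = 50.59 — over.
At y = 2.49 m: A R^(2/3) = 32.65 — matches.

y_n = 2.49 m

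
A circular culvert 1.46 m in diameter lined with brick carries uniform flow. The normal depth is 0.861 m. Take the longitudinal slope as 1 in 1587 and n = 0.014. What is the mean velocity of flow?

V = 0.976 m/s

For a circular section of diameter D = 1.46 m at depth y = 0.861 m, the central angle is θ = 2 arccos(1 − 2y/D) = 3.502 rad. Then A = (D²/8)(θ − sin θ) = 1.027 m² and P = Dθ/2 = 2.557 m.
Hydraulic radius R = A/P = 1.027/2.557 = 0.4018 m.
From Manning's equation, V = (1/n) R^(2/3) S^(1/2) = (1/0.014) × 0.4018^(2/3) × 0.0006301^(1/2) = 0.976 m/s.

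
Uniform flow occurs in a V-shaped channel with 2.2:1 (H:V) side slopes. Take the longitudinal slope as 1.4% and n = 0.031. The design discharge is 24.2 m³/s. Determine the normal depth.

y_n = 1.81 m

Manning's equation rearranged: A R^(2/3) = nQ / (1·√S) = 0.031 × 24.2 / (√0.014) = 6.34.
At y = 1.54 m: A R^(2/3) = 4.117 — too small.
At y = 2.03 m: A R^(2/3) = 8.601 — too large.
At y = 1.81 m: A R^(2/3) = 6.334 — ≈ 6.34.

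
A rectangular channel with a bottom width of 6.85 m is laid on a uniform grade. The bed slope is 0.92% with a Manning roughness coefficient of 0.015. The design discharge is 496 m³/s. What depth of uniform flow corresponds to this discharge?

y_n = 6.59 m

Manning's equation rearranged: A R^(2/3) = nQ / (1·√S) = 0.015 × 496 / (√0.0092) = 77.57.
Try y = 7.79 m: A R^(2/3) = 95.1 — too large.
Try y = 4.5 m: A R^(2/3) = 48.03 — too small.
Try y = 6.59 m: A R^(2/3) = 77.6 — ≈ 77.57.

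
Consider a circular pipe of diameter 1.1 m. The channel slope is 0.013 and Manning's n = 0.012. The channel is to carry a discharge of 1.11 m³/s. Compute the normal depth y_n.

y_n = 0.406 m

Manning's equation rearranged: A R^(2/3) = nQ / (1·√S) = 0.012 × 1.11 / (√0.013) = 0.1168.
At y = 0.335 m: A R^(2/3) = 0.08102 — short.
At y = 0.512 m: A R^(2/3) = 0.1776 — over.
At y = 0.406 m: A R^(2/3) = 0.1167 — ≈ 0.1168.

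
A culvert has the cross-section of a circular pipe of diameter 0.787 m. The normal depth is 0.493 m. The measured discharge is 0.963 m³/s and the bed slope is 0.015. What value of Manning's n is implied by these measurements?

For a circular section of diameter D = 0.787 m at depth y = 0.493 m, the central angle is θ = 2 arccos(1 − 2y/D) = 3.653 rad. Then A = (D²/8)(θ − sin θ) = 0.3207 m² and P = Dθ/2 = 1.437 m.
Hydraulic radius R = A/P = 0.3207/1.437 = 0.2231 m.
Rearranging Manning's equation: n = (1/Q) A R^(2/3) S^(1/2) = (1/0.963) × 0.3207 × 0.2231^(2/3) × √0.015 = 0.015.

n = 0.015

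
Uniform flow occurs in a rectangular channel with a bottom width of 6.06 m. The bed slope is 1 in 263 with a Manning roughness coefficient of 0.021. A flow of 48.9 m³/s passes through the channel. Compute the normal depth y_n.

y_n = 2.3 m

Manning's equation rearranged: A R^(2/3) = nQ / (1·√S) = 0.021 × 48.9 / (√0.003802) = 16.65.
At y = 2.01 m: A R^(2/3) = 13.82 — low.
At y = 2.51 m: A R^(2/3) = 18.79 — high.
At y = 2.3 m: A R^(2/3) = 16.67 — matches.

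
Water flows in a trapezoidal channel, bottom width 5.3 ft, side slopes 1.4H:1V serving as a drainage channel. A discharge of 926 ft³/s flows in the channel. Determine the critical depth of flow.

y_c = 6.09 ft

At critical depth, Q² T / (g A³) = 1, i.e. A³/T = Q²/g = 926²/32.2 = 26630.
Try y = 5.1 ft: A³/T = 13040 — low.
Try y = 6.09 ft: A³/T = 26710 — close enough.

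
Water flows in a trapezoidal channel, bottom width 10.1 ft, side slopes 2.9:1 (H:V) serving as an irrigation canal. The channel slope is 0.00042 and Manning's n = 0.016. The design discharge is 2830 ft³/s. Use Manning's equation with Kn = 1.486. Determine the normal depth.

y_n = 10.9 ft

Manning's equation rearranged: A R^(2/3) = nQ / (1.486·√S) = 0.016 × 2830 / (1.486 × √0.00042) = 1487.
Trying y = 8.59 ft: A R^(2/3) = 854.4 — too small.
Trying y = 12.5 ft: A R^(2/3) = 2054 — too large.
Trying y = 10.9 ft: A R^(2/3) = 1486 — ≈ 1487.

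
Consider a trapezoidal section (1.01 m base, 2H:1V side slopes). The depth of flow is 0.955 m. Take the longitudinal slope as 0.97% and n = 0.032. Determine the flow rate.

With bottom width b = 1.01 m and side slope z = 2: A = (b + zy)y = (1.01 + 2×0.955)×0.955 = 2.789 m²; P = b + 2y√(1+z²) = 1.01 + 2×0.955×2.236 = 5.281 m.
Hydraulic radius R = A/P = 2.789/5.281 = 0.5281 m.
Manning's equation: Q = (1/n) A R^(2/3) S^(1/2) = (1/0.032) × 2.789 × 0.5281^(2/3) × 0.0097^(1/2) = 5.61 m³/s.

Q = 5.61 m³/s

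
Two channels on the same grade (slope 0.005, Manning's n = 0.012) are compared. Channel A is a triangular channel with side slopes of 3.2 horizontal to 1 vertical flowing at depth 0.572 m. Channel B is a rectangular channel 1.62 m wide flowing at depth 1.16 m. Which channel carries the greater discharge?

Channel A: For a triangular section with side slope z = 3.2: A = zy² = 3.2×0.572² = 1.047 m²; P = 2y√(1+z²) = 2×0.572×3.353 = 3.835 m. Hydraulic radius R = A/P = 1.047/3.835 = 0.273 m. Q_A = (1/0.012)·1.047·0.273^(2/3)·√0.005 = 2.596 m³/s.
Channel B: Flow area A = b·y = 1.62 × 1.16 = 1.879 m². Wetted perimeter P = b + 2y = 1.62 + 2×1.16 = 3.94 m. Hydraulic radius R = A/P = 1.879/3.94 = 0.477 m. Q_B = (1/0.012)·1.879·0.477^(2/3)·√0.005 = 6.76 m³/s.
Q_A = 2.596 m³/s vs Q_B = 6.76 m³/s, so channel B carries more.

channel B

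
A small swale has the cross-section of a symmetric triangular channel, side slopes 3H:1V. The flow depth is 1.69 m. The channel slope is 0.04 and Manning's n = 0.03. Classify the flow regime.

For a triangular section with side slope z = 3: A = zy² = 3×1.69² = 8.568 m²; P = 2y√(1+z²) = 2×1.69×3.162 = 10.69 m.
Hydraulic radius R = A/P = 8.568/10.69 = 0.8016 m.
V = (1/n) R^(2/3) √S = (1/0.03) × 0.8016^(2/3) × √0.04 = 5.753 m/s. Hydraulic depth D_h = A/T = 8.568/10.14 = 0.845 m.
Froude number Fr = V/√(g·D_h) = 5.753/√(9.81×0.845) = 2, which is greater than 1, so the flow is supercritical.

supercritical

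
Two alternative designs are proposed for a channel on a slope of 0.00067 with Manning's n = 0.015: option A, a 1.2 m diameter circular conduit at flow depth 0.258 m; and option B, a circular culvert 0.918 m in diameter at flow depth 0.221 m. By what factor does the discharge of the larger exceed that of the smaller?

Channel A: For a circular section of diameter D = 1.2 m at depth y = 0.258 m, the central angle is θ = 2 arccos(1 − 2y/D) = 1.929 rad. Then A = (D²/8)(θ − sin θ) = 0.1785 m² and P = Dθ/2 = 1.157 m. Hydraulic radius R = A/P = 0.1785/1.157 = 0.1543 m. Q_A = (1/0.015)·0.1785·0.1543^(2/3)·√0.00067 = 0.08863 m³/s.
Channel B: For a circular section of diameter D = 0.918 m at depth y = 0.221 m, the central angle is θ = 2 arccos(1 − 2y/D) = 2.051 rad. Then A = (D²/8)(θ − sin θ) = 0.1227 m² and P = Dθ/2 = 0.9416 m. Hydraulic radius R = A/P = 0.1227/0.9416 = 0.1303 m. Q_B = (1/0.015)·0.1227·0.1303^(2/3)·√0.00067 = 0.05441 m³/s.
The larger discharge is 0.08863 m³/s and the smaller is 0.05441 m³/s; the ratio is 1.63.

1.63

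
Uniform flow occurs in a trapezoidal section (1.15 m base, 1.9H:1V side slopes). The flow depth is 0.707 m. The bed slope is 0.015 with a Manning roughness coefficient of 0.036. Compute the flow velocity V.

V = 1.91 m/s

With bottom width b = 1.15 m and side slope z = 1.9: A = (b + zy)y = (1.15 + 1.9×0.707)×0.707 = 1.763 m²; P = b + 2y√(1+z²) = 1.15 + 2×0.707×2.147 = 4.186 m.
Hydraulic radius R = A/P = 1.763/4.186 = 0.4211 m.
From Manning's equation, V = (1/n) R^(2/3) S^(1/2) = (1/0.036) × 0.4211^(2/3) × 0.015^(1/2) = 1.91 m/s.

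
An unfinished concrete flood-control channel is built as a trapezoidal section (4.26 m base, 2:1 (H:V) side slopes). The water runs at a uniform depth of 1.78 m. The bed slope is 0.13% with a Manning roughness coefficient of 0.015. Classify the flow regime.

With bottom width b = 4.26 m and side slope z = 2: A = (b + zy)y = (4.26 + 2×1.78)×1.78 = 13.92 m²; P = b + 2y√(1+z²) = 4.26 + 2×1.78×2.236 = 12.22 m.
Hydraulic radius R = A/P = 13.92/12.22 = 1.139 m.
V = (1/n) R^(2/3) √S = (1/0.015) × 1.139^(2/3) × √0.0013 = 2.622 m/s. Hydraulic depth D_h = A/T = 13.92/11.38 = 1.223 m.
Froude number Fr = V/√(g·D_h) = 2.622/√(9.81×1.223) = 0.757, which is less than 1, so the flow is subcritical.

subcritical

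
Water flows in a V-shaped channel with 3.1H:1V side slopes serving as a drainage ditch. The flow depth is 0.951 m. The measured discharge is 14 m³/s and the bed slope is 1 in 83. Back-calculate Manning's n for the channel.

n = 0.013

For a triangular section with side slope z = 3.1: A = zy² = 3.1×0.951² = 2.804 m²; P = 2y√(1+z²) = 2×0.951×3.257 = 6.195 m.
Hydraulic radius R = A/P = 2.804/6.195 = 0.4525 m.
Rearranging Manning's equation: n = (1/Q) A R^(2/3) S^(1/2) = (1/14) × 2.804 × 0.4525^(2/3) × √0.01205 = 0.013.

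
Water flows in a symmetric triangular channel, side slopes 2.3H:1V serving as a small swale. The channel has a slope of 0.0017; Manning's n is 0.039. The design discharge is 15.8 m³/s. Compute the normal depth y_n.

Manning's equation rearranged: A R^(2/3) = nQ / (1·√S) = 0.039 × 15.8 / (√0.0017) = 14.95.
Trying y = 1.85 m: A R^(2/3) = 7.054 — too small.
Trying y = 2.99 m: A R^(2/3) = 25.38 — too large.
Trying y = 2.45 m: A R^(2/3) = 14.92 — matches.

y_n = 2.45 m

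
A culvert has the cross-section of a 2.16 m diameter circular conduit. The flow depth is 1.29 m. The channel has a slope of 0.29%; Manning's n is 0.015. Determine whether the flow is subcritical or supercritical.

For a circular section of diameter D = 2.16 m at depth y = 1.29 m, the central angle is θ = 2 arccos(1 − 2y/D) = 3.533 rad. Then A = (D²/8)(θ − sin θ) = 2.283 m² and P = Dθ/2 = 3.816 m.
Hydraulic radius R = A/P = 2.283/3.816 = 0.5983 m.
V = (1/n) R^(2/3) √S = (1/0.015) × 0.5983^(2/3) × √0.0029 = 2.549 m/s. Hydraulic depth D_h = A/T = 2.283/2.119 = 1.077 m.
Froude number Fr = V/√(g·D_h) = 2.549/√(9.81×1.077) = 0.784, which is less than 1, so the flow is subcritical.

subcritical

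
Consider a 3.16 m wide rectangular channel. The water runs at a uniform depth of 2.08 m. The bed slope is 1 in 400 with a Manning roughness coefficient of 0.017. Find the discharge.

Q = 18 m³/s

Flow area A = b·y = 3.16 × 2.08 = 6.573 m². Wetted perimeter P = b + 2y = 3.16 + 2×2.08 = 7.32 m.
Hydraulic radius R = A/P = 6.573/7.32 = 0.8979 m.
Manning's equation: Q = (1/n) A R^(2/3) S^(1/2) = (1/0.017) × 6.573 × 0.8979^(2/3) × 0.0025^(1/2) = 18 m³/s.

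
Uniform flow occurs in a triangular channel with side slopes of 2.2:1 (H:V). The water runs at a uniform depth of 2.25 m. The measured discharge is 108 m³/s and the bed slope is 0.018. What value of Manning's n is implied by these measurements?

For a triangular section with side slope z = 2.2: A = zy² = 2.2×2.25² = 11.14 m²; P = 2y√(1+z²) = 2×2.25×2.417 = 10.87 m.
Hydraulic radius R = A/P = 11.14/10.87 = 1.024 m.
Rearranging Manning's equation: n = (1/Q) A R^(2/3) S^(1/2) = (1/108) × 11.14 × 1.024^(2/3) × √0.018 = 0.0141.

n = 0.0141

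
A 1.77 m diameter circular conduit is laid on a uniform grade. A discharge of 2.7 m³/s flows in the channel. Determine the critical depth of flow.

At critical depth, Q² T / (g A³) = 1, i.e. A³/T = Q²/g = 2.7²/9.81 = 0.7431.
At y = 0.719 m: A³/T = 0.475 — short.
At y = 0.808 m: A³/T = 0.7429 — matches.

y_c = 0.808 m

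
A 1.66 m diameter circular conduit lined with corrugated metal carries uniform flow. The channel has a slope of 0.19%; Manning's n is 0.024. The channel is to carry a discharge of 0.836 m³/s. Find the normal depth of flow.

Manning's equation rearranged: A R^(2/3) = nQ / (1·√S) = 0.024 × 0.836 / (√0.0019) = 0.4603.
At y = 0.905 m: A R^(2/3) = 0.6953 — over.
At y = 0.612 m: A R^(2/3) = 0.349 — short.
At y = 0.712 m: A R^(2/3) = 0.4605 — ≈ 0.4603.

y_n = 0.712 m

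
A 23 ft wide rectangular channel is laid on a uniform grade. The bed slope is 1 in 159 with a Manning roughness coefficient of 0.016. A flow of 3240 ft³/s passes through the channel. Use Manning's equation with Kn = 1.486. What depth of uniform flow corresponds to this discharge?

Manning's equation rearranged: A R^(2/3) = nQ / (1.486·√S) = 0.016 × 3240 / (1.486 × √0.006289) = 439.9.
Try y = 7.95 ft: A R^(2/3) = 513.1 — too large.
Try y = 6.08 ft: A R^(2/3) = 351 — too small.
Try y = 7.12 ft: A R^(2/3) = 439.5 — matches.

y_n = 7.12 ft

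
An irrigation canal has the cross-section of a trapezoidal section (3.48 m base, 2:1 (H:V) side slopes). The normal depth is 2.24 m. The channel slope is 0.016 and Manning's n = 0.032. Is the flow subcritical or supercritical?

With bottom width b = 3.48 m and side slope z = 2: A = (b + zy)y = (3.48 + 2×2.24)×2.24 = 17.83 m²; P = b + 2y√(1+z²) = 3.48 + 2×2.24×2.236 = 13.5 m.
Hydraulic radius R = A/P = 17.83/13.5 = 1.321 m.
V = (1/n) R^(2/3) √S = (1/0.032) × 1.321^(2/3) × √0.016 = 4.759 m/s. Hydraulic depth D_h = A/T = 17.83/12.44 = 1.433 m.
Froude number Fr = V/√(g·D_h) = 4.759/√(9.81×1.433) = 1.27, which is greater than 1, so the flow is supercritical.

supercritical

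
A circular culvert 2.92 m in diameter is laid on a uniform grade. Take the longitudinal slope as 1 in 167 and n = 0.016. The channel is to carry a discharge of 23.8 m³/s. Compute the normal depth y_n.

Manning's equation rearranged: A R^(2/3) = nQ / (1·√S) = 0.016 × 23.8 / (√0.005988) = 4.921.
Try y = 2.57 m: A R^(2/3) = 5.724 — high.
Try y = 1.79 m: A R^(2/3) = 3.768 — low.
Try y = 2.18 m: A R^(2/3) = 4.924 — ≈ 4.921.

y_n = 2.18 m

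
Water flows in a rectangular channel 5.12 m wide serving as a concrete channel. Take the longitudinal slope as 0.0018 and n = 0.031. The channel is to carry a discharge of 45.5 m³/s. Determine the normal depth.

y_n = 4.65 m

Manning's equation rearranged: A R^(2/3) = nQ / (1·√S) = 0.031 × 45.5 / (√0.0018) = 33.25.
At y = 3.39 m: A R^(2/3) = 22.32 — low.
At y = 4.65 m: A R^(2/3) = 33.26 — matches.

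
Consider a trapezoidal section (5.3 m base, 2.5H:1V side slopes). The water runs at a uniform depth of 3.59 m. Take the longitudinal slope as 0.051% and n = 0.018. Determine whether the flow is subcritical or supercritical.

subcritical

With bottom width b = 5.3 m and side slope z = 2.5: A = (b + zy)y = (5.3 + 2.5×3.59)×3.59 = 51.25 m²; P = b + 2y√(1+z²) = 5.3 + 2×3.59×2.693 = 24.63 m.
Hydraulic radius R = A/P = 51.25/24.63 = 2.08 m.
V = (1/n) R^(2/3) √S = (1/0.018) × 2.08^(2/3) × √0.00051 = 2.045 m/s. Hydraulic depth D_h = A/T = 51.25/23.25 = 2.204 m.
Froude number Fr = V/√(g·D_h) = 2.045/√(9.81×2.204) = 0.44, which is less than 1, so the flow is subcritical.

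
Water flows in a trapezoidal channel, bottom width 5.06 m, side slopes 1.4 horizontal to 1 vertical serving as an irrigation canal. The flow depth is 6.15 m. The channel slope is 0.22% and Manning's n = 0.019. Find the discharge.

With bottom width b = 5.06 m and side slope z = 1.4: A = (b + zy)y = (5.06 + 1.4×6.15)×6.15 = 84.07 m²; P = b + 2y√(1+z²) = 5.06 + 2×6.15×1.72 = 26.22 m.
Hydraulic radius R = A/P = 84.07/26.22 = 3.206 m.
Manning's equation: Q = (1/n) A R^(2/3) S^(1/2) = (1/0.019) × 84.07 × 3.206^(2/3) × 0.0022^(1/2) = 451 m³/s.

Q = 451 m³/s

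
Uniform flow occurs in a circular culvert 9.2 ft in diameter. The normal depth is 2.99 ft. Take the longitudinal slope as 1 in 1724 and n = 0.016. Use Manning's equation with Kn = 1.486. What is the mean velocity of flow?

For a circular section of diameter D = 9.2 ft at depth y = 2.99 ft, the central angle is θ = 2 arccos(1 − 2y/D) = 2.426 rad. Then A = (D²/8)(θ − sin θ) = 18.73 ft² and P = Dθ/2 = 11.16 ft.
Hydraulic radius R = A/P = 18.73/11.16 = 1.678 ft.
From Manning's equation, V = (1.486/n) R^(2/3) S^(1/2) = (1.486/0.016) × 1.678^(2/3) × 0.00058^(1/2) = 3.16 ft/s.

V = 3.16 ft/s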